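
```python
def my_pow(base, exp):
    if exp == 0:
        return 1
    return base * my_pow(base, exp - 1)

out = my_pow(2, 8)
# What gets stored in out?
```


my_pow(2, 8)
= 2 * my_pow(2, 7)
= 2 * 2 * my_pow(2, 6)
= 2 * 2 * 2 * my_pow(2, 5)
= 2 * 2 * 2 * 2 * my_pow(2, 4)
= 2 * 2 * 2 * 2 * 2 * my_pow(2, 3)
= 2 * 2 * 2 * 2 * 2 * 2 * my_pow(2, 2)
= 2 * 2 * 2 * 2 * 2 * 2 * 2 * my_pow(2, 1)
= 2 * 2 * 2 * 2 * 2 * 2 * 2 * 2 * my_pow(2, 0)
= 2 * 2 * 2 * 2 * 2 * 2 * 2 * 2 * 1
= 256


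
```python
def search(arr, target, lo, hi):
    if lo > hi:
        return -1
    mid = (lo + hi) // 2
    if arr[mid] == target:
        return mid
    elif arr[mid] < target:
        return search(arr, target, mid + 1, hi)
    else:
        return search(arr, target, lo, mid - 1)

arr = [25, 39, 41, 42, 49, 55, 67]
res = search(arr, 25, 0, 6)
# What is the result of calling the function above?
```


search(arr, 25, 0, 6)
lo=0, hi=6, mid=3, arr[mid]=42
42 > 25, search left half
lo=0, hi=2, mid=1, arr[mid]=39
39 > 25, search left half
lo=0, hi=0, mid=0, arr[mid]=25
arr[0] == 25, found at index 0
= 0


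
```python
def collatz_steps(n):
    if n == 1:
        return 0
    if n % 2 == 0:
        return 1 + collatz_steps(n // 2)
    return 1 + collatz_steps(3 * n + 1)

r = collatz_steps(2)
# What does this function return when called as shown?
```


collatz_steps(2)
2 is even -> collatz_steps(1)
Reached 1 after 1 steps
= 1


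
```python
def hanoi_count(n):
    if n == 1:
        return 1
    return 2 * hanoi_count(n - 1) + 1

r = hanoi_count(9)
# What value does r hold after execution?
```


hanoi_count(9)
= 2 * hanoi_count(8) + 1
= 2 * (2 * hanoi_count(7) + 1) + 1
= 2 * (2 * (2 * hanoi_count(6) + 1) + 1) + 1
= 2 * (2 * (2 * (2 * hanoi_count(5) + 1) + 1) + 1) + 1
= 2 * (2 * (2 * (2 * (2 * hanoi_count(4) + 1) + 1) + 1) + 1) + 1
= 2 * (2 * (2 * (2 * (2 * (2 * hanoi_count(3) + 1) + 1) + 1) + 1) + 1) + 1
= 2 * (2 * (2 * (2 * (2 * (2 * (2 * hanoi_count(2) + 1) + 1) + 1) + 1) + 1) + 1) + 1
= 2 * (2 * (2 * (2 * (2 * (2 * (2 * (2 * hanoi_count(1) + 1) + 1) + 1) + 1) + 1) + 1) + 1) + 1
Now compute bottom-up:
hanoi_count(1) = 1
hanoi_count(2) = 2 * 1 + 1 = 3
hanoi_count(3) = 2 * 3 + 1 = 7
hanoi_count(4) = 2 * 7 + 1 = 15
hanoi_count(5) = 2 * 15 + 1 = 31
hanoi_count(6) = 2 * 31 + 1 = 63
hanoi_count(7) = 2 * 63 + 1 = 127
hanoi_count(8) = 2 * 127 + 1 = 255
hanoi_count(9) = 2 * 255 + 1 = 511
= 511


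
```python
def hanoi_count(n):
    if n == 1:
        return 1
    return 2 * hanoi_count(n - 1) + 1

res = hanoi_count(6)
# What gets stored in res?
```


hanoi_count(6)
= 2 * hanoi_count(5) + 1
= 2 * (2 * hanoi_count(4) + 1) + 1
= 2 * (2 * (2 * hanoi_count(3) + 1) + 1) + 1
= 2 * (2 * (2 * (2 * hanoi_count(2) + 1) + 1) + 1) + 1
= 2 * (2 * (2 * (2 * (2 * hanoi_count(1) + 1) + 1) + 1) + 1) + 1
Now compute bottom-up:
hanoi_count(1) = 1
hanoi_count(2) = 2 * 1 + 1 = 3
hanoi_count(3) = 2 * 3 + 1 = 7
hanoi_count(4) = 2 * 7 + 1 = 15
hanoi_count(5) = 2 * 15 + 1 = 31
hanoi_count(6) = 2 * 31 + 1 = 63
= 63


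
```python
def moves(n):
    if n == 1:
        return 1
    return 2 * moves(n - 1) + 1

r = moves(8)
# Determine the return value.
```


moves(8)
= 2 * moves(7) + 1
= 2 * (2 * moves(6) + 1) + 1
= 2 * (2 * (2 * moves(5) + 1) + 1) + 1
= 2 * (2 * (2 * (2 * moves(4) + 1) + 1) + 1) + 1
= 2 * (2 * (2 * (2 * (2 * moves(3) + 1) + 1) + 1) + 1) + 1
= 2 * (2 * (2 * (2 * (2 * (2 * moves(2) + 1) + 1) + 1) + 1) + 1) + 1
= 2 * (2 * (2 * (2 * (2 * (2 * (2 * moves(1) + 1) + 1) + 1) + 1) + 1) + 1) + 1
Now compute bottom-up:
moves(1) = 1
moves(2) = 2 * 1 + 1 = 3
moves(3) = 2 * 3 + 1 = 7
moves(4) = 2 * 7 + 1 = 15
moves(5) = 2 * 15 + 1 = 31
moves(6) = 2 * 31 + 1 = 63
moves(7) = 2 * 63 + 1 = 127
moves(8) = 2 * 127 + 1 = 255
= 255


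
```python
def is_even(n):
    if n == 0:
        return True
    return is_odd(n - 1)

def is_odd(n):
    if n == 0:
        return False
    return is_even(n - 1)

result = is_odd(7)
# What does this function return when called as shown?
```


is_odd(7)
= is_even(6)
= is_odd(5)
= is_even(4)
= is_odd(3)
= is_even(2)
= is_odd(1)
= is_even(0)
n == 0: return True
= True


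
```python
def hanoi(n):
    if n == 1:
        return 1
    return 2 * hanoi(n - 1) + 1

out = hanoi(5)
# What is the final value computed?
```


hanoi(5)
= 2 * hanoi(4) + 1
= 2 * (2 * hanoi(3) + 1) + 1
= 2 * (2 * (2 * hanoi(2) + 1) + 1) + 1
= 2 * (2 * (2 * (2 * hanoi(1) + 1) + 1) + 1) + 1
Now compute bottom-up:
hanoi(1) = 1
hanoi(2) = 2 * 1 + 1 = 3
hanoi(3) = 2 * 3 + 1 = 7
hanoi(4) = 2 * 7 + 1 = 15
hanoi(5) = 2 * 15 + 1 = 31
= 31


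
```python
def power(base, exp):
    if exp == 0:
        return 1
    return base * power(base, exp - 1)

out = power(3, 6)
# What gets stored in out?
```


power(3, 6)
= 3 * power(3, 5)
= 3 * 3 * power(3, 4)
= 3 * 3 * 3 * power(3, 3)
= 3 * 3 * 3 * 3 * power(3, 2)
= 3 * 3 * 3 * 3 * 3 * power(3, 1)
= 3 * 3 * 3 * 3 * 3 * 3 * power(3, 0)
= 3 * 3 * 3 * 3 * 3 * 3 * 1
= 729


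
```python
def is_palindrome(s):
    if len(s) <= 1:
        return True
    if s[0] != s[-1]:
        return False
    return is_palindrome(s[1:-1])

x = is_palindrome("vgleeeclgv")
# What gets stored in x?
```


is_palindrome("vgleeeclgv")
"vgleeeclgv": s[0]='v' == s[-1]='v' -> is_palindrome("gleeeclg")
"gleeeclg": s[0]='g' == s[-1]='g' -> is_palindrome("leeecl")
"leeecl": s[0]='l' == s[-1]='l' -> is_palindrome("eeec")
"eeec": s[0]='e' != s[-1]='c' -> False
= False


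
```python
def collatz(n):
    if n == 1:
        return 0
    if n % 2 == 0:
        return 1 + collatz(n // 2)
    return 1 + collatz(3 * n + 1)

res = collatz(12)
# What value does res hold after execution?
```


collatz(12)
12 is even -> collatz(6)
6 is even -> collatz(3)
3 is odd -> 3*3+1 = 10 -> collatz(10)
10 is even -> collatz(5)
5 is odd -> 3*5+1 = 16 -> collatz(16)
16 is even -> collatz(8)
8 is even -> collatz(4)
4 is even -> collatz(2)
2 is even -> collatz(1)
Reached 1 after 9 steps
= 9


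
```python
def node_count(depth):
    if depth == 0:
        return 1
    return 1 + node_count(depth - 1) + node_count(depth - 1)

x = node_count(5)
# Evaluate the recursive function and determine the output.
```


node_count(5)
= 1 + node_count(4) + node_count(4)
= 1 + 2 * node_count(4)
node_count(k) = 2^(k+1) - 1
node_count(0) = 1
node_count(1) = 3
node_count(2) = 7
node_count(3) = 15
node_count(4) = 31
node_count(5) = 2^6 - 1 = 63


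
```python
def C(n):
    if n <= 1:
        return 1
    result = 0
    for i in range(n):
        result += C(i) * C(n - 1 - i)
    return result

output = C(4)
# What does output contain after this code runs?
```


C(4)
= sum of C(i) * C(4-1-i) for i in 0..3
First compute sub-values bottom-up:
  C(0) = 1, C(1) = 1
  C(2) = 1*1 + 1*1 = 2
  C(3) = 1*2 + 1*1 + 2*1 = 5
Now C(4):
  C(0)*C(3) = 1*5 = 5
  C(1)*C(2) = 1*2 = 2
  C(2)*C(1) = 2*1 = 2
  C(3)*C(0) = 5*1 = 5
= 5 + 2 + 2 + 5
= 14


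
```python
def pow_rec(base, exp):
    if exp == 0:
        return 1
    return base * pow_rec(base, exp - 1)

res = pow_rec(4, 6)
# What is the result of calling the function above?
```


pow_rec(4, 6)
= 4 * pow_rec(4, 5)
= 4 * 4 * pow_rec(4, 4)
= 4 * 4 * 4 * pow_rec(4, 3)
= 4 * 4 * 4 * 4 * pow_rec(4, 2)
= 4 * 4 * 4 * 4 * 4 * pow_rec(4, 1)
= 4 * 4 * 4 * 4 * 4 * 4 * pow_rec(4, 0)
= 4 * 4 * 4 * 4 * 4 * 4 * 1
= 4096


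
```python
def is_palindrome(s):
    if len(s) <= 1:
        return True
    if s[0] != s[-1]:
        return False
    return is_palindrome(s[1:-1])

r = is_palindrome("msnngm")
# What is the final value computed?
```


is_palindrome("msnngm")
"msnngm": s[0]='m' == s[-1]='m' -> is_palindrome("snng")
"snng": s[0]='s' != s[-1]='g' -> False
= False


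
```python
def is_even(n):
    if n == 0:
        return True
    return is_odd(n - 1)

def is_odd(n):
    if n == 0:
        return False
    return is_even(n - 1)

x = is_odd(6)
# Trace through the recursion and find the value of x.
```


is_odd(6)
= is_even(5)
= is_odd(4)
= is_even(3)
= is_odd(2)
= is_even(1)
= is_odd(0)
n == 0: return False
= False


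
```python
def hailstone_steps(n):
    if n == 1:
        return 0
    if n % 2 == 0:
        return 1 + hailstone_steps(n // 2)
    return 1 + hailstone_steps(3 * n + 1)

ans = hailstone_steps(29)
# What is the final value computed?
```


hailstone_steps(29)
29 is odd -> 3*29+1 = 88 -> hailstone_steps(88)
88 is even -> hailstone_steps(44)
44 is even -> hailstone_steps(22)
22 is even -> hailstone_steps(11)
11 is odd -> 3*11+1 = 34 -> hailstone_steps(34)
34 is even -> hailstone_steps(17)
17 is odd -> 3*17+1 = 52 -> hailstone_steps(52)
52 is even -> hailstone_steps(26)
26 is even -> hailstone_steps(13)
13 is odd -> 3*13+1 = 40 -> hailstone_steps(40)
40 is even -> hailstone_steps(20)
20 is even -> hailstone_steps(10)
10 is even -> hailstone_steps(5)
5 is odd -> 3*5+1 = 16 -> hailstone_steps(16)
16 is even -> hailstone_steps(8)
8 is even -> hailstone_steps(4)
4 is even -> hailstone_steps(2)
2 is even -> hailstone_steps(1)
Reached 1 after 18 steps
= 18


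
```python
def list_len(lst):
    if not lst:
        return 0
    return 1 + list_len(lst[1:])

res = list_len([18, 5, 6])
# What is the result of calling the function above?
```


list_len([18, 5, 6])
= 1 + list_len([5, 6])
= 1 + 1 + list_len([6])
= 1 + 1 + 1 + list_len([])
= 1 + 1 + 1 + 0
= 3


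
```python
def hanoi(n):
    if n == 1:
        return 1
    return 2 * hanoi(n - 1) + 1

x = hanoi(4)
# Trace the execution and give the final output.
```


hanoi(4)
= 2 * hanoi(3) + 1
= 2 * (2 * hanoi(2) + 1) + 1
= 2 * (2 * (2 * hanoi(1) + 1) + 1) + 1
Now compute bottom-up:
hanoi(1) = 1
hanoi(2) = 2 * 1 + 1 = 3
hanoi(3) = 2 * 3 + 1 = 7
hanoi(4) = 2 * 7 + 1 = 15
= 15


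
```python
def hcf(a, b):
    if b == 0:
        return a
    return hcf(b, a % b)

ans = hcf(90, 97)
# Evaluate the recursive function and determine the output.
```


hcf(90, 97)
= hcf(97, 90 % 97) = hcf(97, 90)
= hcf(90, 97 % 90) = hcf(90, 7)
= hcf(7, 90 % 7) = hcf(7, 6)
= hcf(6, 7 % 6) = hcf(6, 1)
= hcf(1, 6 % 1) = hcf(1, 0)
b == 0, return a = 1


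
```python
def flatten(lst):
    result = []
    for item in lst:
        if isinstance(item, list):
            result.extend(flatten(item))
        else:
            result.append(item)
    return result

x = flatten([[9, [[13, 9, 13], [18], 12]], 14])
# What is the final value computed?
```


flatten([[9, [[13, 9, 13], [18], 12]], 14])
Processing each element:
  [9, [[13, 9, 13], [18], 12]] is a list -> flatten recursively -> [9, 13, 9, 13, 18, 12]
  14 is not a list -> append 14
= [9, 13, 9, 13, 18, 12, 14]


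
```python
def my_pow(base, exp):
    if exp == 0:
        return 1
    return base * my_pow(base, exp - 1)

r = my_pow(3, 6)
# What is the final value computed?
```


my_pow(3, 6)
= 3 * my_pow(3, 5)
= 3 * 3 * my_pow(3, 4)
= 3 * 3 * 3 * my_pow(3, 3)
= 3 * 3 * 3 * 3 * my_pow(3, 2)
= 3 * 3 * 3 * 3 * 3 * my_pow(3, 1)
= 3 * 3 * 3 * 3 * 3 * 3 * my_pow(3, 0)
= 3 * 3 * 3 * 3 * 3 * 3 * 1
= 729


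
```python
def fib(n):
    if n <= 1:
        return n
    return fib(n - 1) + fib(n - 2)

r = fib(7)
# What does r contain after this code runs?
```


fib(7)
= fib(6) + fib(5)
= (fib(5) + fib(4)) + fib(5)
Computing bottom-up: fib(0)=0, fib(1)=1, fib(2)=1, fib(3)=2, fib(4)=3, fib(5)=5, fib(6)=8, fib(7)=13
= 13


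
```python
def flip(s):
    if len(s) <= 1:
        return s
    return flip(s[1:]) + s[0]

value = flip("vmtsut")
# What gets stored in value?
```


flip("vmtsut")
= flip("mtsut") + "v"
= flip("tsut") + "m" + "v"
= flip("sut") + "t" + "m" + "v"
= flip("ut") + "s" + "t" + "m" + "v"
= flip("t") + "u" + "s" + "t" + "m" + "v"
= "t" + "u" + "s" + "t" + "m" + "v"
= "tustmv"


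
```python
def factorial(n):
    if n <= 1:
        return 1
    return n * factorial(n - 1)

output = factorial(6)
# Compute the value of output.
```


factorial(6)
= 6 * factorial(5)
= 6 * 5 * factorial(4)
= 6 * 5 * 4 * factorial(3)
= 6 * 5 * 4 * 3 * factorial(2)
= 6 * 5 * 4 * 3 * 2 * factorial(1)
= 6 * 5 * 4 * 3 * 2 * 1
= 720


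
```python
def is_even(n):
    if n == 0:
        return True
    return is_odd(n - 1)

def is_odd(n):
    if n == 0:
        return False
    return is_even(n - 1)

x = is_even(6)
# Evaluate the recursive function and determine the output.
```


is_even(6)
= is_odd(5)
= is_even(4)
= is_odd(3)
= is_even(2)
= is_odd(1)
= is_even(0)
n == 0: return True
= True


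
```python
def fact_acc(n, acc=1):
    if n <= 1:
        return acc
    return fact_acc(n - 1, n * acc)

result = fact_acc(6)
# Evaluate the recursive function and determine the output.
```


fact_acc(6, 1)
= fact_acc(5, 6 * 1) = fact_acc(5, 6)
= fact_acc(4, 5 * 6) = fact_acc(4, 30)
= fact_acc(3, 4 * 30) = fact_acc(3, 120)
= fact_acc(2, 3 * 120) = fact_acc(2, 360)
= fact_acc(1, 2 * 360) = fact_acc(1, 720)
n <= 1, return acc = 720


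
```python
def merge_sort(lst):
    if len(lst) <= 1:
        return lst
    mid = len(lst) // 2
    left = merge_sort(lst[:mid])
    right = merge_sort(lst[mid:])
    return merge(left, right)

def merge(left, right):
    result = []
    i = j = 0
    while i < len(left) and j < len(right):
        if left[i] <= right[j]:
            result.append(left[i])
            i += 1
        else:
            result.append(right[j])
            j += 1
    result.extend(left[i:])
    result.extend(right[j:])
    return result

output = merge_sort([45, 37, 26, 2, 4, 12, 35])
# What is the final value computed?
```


merge_sort([45, 37, 26, 2, 4, 12, 35])
Split into [45, 37, 26] and [2, 4, 12, 35]
Left sorted: [26, 37, 45]
Right sorted: [2, 4, 12, 35]
Merge [26, 37, 45] and [2, 4, 12, 35]
= [2, 4, 12, 26, 35, 37, 45]


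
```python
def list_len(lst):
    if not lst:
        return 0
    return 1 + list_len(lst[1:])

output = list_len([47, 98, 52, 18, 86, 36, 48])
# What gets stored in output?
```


list_len([47, 98, 52, 18, 86, 36, 48])
= 1 + list_len([98, 52, 18, 86, 36, 48])
= 1 + 1 + list_len([52, 18, 86, 36, 48])
= 1 + 1 + 1 + list_len([18, 86, 36, 48])
= 1 + 1 + 1 + 1 + list_len([86, 36, 48])
= 1 + 1 + 1 + 1 + 1 + list_len([36, 48])
= 1 + 1 + 1 + 1 + 1 + 1 + list_len([48])
= 1 + 1 + 1 + 1 + 1 + 1 + 1 + list_len([])
= 1 + 1 + 1 + 1 + 1 + 1 + 1 + 0
= 7


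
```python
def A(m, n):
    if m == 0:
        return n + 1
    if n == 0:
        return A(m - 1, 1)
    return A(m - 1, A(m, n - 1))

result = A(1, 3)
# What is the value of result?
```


A(1, 3)
= A(0, A(1, 2))
First compute A(1, 2) = 4
= A(0, 4)
= 5


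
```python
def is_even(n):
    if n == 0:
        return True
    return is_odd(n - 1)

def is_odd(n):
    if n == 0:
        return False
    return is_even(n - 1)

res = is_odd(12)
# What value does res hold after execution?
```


is_odd(12)
= is_even(11)
= is_odd(10)
= is_even(9)
= is_odd(8)
= is_even(7)
= is_odd(6)
= is_even(5)
= is_odd(4)
= is_even(3)
= is_odd(2)
= is_even(1)
= is_odd(0)
n == 0: return False
= False


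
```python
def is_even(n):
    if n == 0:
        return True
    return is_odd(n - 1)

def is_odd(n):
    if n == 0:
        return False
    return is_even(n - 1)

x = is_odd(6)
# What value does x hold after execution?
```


is_odd(6)
= is_even(5)
= is_odd(4)
= is_even(3)
= is_odd(2)
= is_even(1)
= is_odd(0)
n == 0: return False
= False


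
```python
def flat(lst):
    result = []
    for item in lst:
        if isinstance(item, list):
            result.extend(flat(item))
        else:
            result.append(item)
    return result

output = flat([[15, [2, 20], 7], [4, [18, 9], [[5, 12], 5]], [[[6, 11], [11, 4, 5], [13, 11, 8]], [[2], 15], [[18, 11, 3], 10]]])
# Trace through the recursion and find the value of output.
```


flat([[15, [2, 20], 7], [4, [18, 9], [[5, 12], 5]], [[[6, 11], [11, 4, 5], [13, 11, 8]], [[2], 15], [[18, 11, 3], 10]]])
Processing each element:
  [15, [2, 20], 7] is a list -> flat recursively -> [15, 2, 20, 7]
  [4, [18, 9], [[5, 12], 5]] is a list -> flat recursively -> [4, 18, 9, 5, 12, 5]
  [[[6, 11], [11, 4, 5], [13, 11, 8]], [[2], 15], [[18, 11, 3], 10]] is a list -> flat recursively -> [6, 11, 11, 4, 5, 13, 11, 8, 2, 15, 18, 11, 3, 10]
= [15, 2, 20, 7, 4, 18, 9, 5, 12, 5, 6, 11, 11, 4, 5, 13, 11, 8, 2, 15, 18, 11, 3, 10]


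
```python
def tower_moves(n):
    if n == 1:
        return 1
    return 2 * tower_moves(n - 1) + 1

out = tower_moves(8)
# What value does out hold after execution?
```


tower_moves(8)
= 2 * tower_moves(7) + 1
= 2 * (2 * tower_moves(6) + 1) + 1
= 2 * (2 * (2 * tower_moves(5) + 1) + 1) + 1
= 2 * (2 * (2 * (2 * tower_moves(4) + 1) + 1) + 1) + 1
= 2 * (2 * (2 * (2 * (2 * tower_moves(3) + 1) + 1) + 1) + 1) + 1
= 2 * (2 * (2 * (2 * (2 * (2 * tower_moves(2) + 1) + 1) + 1) + 1) + 1) + 1
= 2 * (2 * (2 * (2 * (2 * (2 * (2 * tower_moves(1) + 1) + 1) + 1) + 1) + 1) + 1) + 1
Now compute bottom-up:
tower_moves(1) = 1
tower_moves(2) = 2 * 1 + 1 = 3
tower_moves(3) = 2 * 3 + 1 = 7
tower_moves(4) = 2 * 7 + 1 = 15
tower_moves(5) = 2 * 15 + 1 = 31
tower_moves(6) = 2 * 31 + 1 = 63
tower_moves(7) = 2 * 63 + 1 = 127
tower_moves(8) = 2 * 127 + 1 = 255
= 255


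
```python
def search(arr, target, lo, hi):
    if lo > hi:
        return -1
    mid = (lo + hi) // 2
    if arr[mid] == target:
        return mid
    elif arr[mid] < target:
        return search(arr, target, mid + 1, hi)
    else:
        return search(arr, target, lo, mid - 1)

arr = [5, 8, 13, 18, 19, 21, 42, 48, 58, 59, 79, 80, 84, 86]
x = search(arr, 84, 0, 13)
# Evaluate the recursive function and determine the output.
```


search(arr, 84, 0, 13)
lo=0, hi=13, mid=6, arr[mid]=42
42 < 84, search right half
lo=7, hi=13, mid=10, arr[mid]=79
79 < 84, search right half
lo=11, hi=13, mid=12, arr[mid]=84
arr[12] == 84, found at index 12
= 12


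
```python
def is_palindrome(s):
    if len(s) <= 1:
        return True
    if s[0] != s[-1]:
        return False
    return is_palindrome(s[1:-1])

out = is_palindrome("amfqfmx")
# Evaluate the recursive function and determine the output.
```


is_palindrome("amfqfmx")
"amfqfmx": s[0]='a' != s[-1]='x' -> False
= False


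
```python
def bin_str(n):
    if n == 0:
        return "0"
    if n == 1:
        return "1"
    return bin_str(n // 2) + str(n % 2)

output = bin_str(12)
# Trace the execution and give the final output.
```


bin_str(12)
= bin_str(6) + "0"
= bin_str(3) + "0" + "0"
= bin_str(1) + "1" + "0" + "0"
= "1" + "1" + "0" + "0"
= "1100"


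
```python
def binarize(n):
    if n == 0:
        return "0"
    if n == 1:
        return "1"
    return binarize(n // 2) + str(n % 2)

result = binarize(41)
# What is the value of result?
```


binarize(41)
= binarize(20) + "1"
= binarize(10) + "0" + "1"
= binarize(5) + "0" + "0" + "1"
= binarize(2) + "1" + "0" + "0" + "1"
= binarize(1) + "0" + "1" + "0" + "0" + "1"
= "1" + "0" + "1" + "0" + "0" + "1"
= "101001"


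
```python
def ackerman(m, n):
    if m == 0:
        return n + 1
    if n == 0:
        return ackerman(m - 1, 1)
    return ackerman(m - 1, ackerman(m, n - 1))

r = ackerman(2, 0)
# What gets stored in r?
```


ackerman(2, 0)
n == 0: return ackerman(1, 1)
= ackerman(1, 1) = 3
= 3


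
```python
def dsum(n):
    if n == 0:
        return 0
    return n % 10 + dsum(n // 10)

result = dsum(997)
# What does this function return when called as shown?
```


dsum(997)
= 7 + dsum(99)
= 7 + 9 + dsum(9)
= 7 + 9 + 9 + dsum(0)
= 7 + 9 + 9 + 0
= 25


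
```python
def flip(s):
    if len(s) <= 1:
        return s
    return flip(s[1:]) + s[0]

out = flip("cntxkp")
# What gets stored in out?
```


flip("cntxkp")
= flip("ntxkp") + "c"
= flip("txkp") + "n" + "c"
= flip("xkp") + "t" + "n" + "c"
= flip("kp") + "x" + "t" + "n" + "c"
= flip("p") + "k" + "x" + "t" + "n" + "c"
= "p" + "k" + "x" + "t" + "n" + "c"
= "pkxtnc"


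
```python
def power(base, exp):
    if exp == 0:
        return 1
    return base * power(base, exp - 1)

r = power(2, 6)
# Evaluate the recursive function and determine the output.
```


power(2, 6)
= 2 * power(2, 5)
= 2 * 2 * power(2, 4)
= 2 * 2 * 2 * power(2, 3)
= 2 * 2 * 2 * 2 * power(2, 2)
= 2 * 2 * 2 * 2 * 2 * power(2, 1)
= 2 * 2 * 2 * 2 * 2 * 2 * power(2, 0)
= 2 * 2 * 2 * 2 * 2 * 2 * 1
= 64


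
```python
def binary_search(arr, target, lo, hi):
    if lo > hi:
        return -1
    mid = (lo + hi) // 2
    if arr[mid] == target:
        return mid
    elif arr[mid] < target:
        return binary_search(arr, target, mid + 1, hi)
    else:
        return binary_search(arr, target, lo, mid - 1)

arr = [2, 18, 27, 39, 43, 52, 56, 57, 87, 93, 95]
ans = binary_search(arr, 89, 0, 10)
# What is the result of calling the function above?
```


binary_search(arr, 89, 0, 10)
lo=0, hi=10, mid=5, arr[mid]=52
52 < 89, search right half
lo=6, hi=10, mid=8, arr[mid]=87
87 < 89, search right half
lo=9, hi=10, mid=9, arr[mid]=93
93 > 89, search left half
lo > hi, target not found, return -1
= -1


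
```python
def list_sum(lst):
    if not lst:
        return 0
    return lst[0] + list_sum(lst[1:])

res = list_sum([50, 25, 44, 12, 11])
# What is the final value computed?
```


list_sum([50, 25, 44, 12, 11])
= 50 + list_sum([25, 44, 12, 11])
= 50 + 25 + list_sum([44, 12, 11])
= 50 + 25 + 44 + list_sum([12, 11])
= 50 + 25 + 44 + 12 + list_sum([11])
= 50 + 25 + 44 + 12 + 11 + list_sum([])
= 50 + 25 + 44 + 12 + 11 + 0
= 142


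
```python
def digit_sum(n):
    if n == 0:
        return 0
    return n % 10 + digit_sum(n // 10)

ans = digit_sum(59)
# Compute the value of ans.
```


digit_sum(59)
= 9 + digit_sum(5)
= 9 + 5 + digit_sum(0)
= 9 + 5 + 0
= 14


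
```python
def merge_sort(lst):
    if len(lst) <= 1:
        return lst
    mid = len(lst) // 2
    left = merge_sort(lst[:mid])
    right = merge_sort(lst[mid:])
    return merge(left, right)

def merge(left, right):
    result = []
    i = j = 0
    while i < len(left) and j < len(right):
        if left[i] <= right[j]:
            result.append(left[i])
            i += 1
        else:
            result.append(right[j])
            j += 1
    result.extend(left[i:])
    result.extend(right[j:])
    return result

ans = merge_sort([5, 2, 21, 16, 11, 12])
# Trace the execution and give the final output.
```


merge_sort([5, 2, 21, 16, 11, 12])
Split into [5, 2, 21] and [16, 11, 12]
Left sorted: [2, 5, 21]
Right sorted: [11, 12, 16]
Merge [2, 5, 21] and [11, 12, 16]
= [2, 5, 11, 12, 16, 21]


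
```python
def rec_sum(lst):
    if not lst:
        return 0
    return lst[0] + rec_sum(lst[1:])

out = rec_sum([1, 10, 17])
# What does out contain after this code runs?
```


rec_sum([1, 10, 17])
= 1 + rec_sum([10, 17])
= 1 + 10 + rec_sum([17])
= 1 + 10 + 17 + rec_sum([])
= 1 + 10 + 17 + 0
= 28


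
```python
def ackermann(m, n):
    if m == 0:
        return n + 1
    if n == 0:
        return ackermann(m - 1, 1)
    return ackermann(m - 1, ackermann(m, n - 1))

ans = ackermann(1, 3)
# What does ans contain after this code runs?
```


ackermann(1, 3)
= ackermann(0, ackermann(1, 2))
First compute ackermann(1, 2) = 4
= ackermann(0, 4)
= 5


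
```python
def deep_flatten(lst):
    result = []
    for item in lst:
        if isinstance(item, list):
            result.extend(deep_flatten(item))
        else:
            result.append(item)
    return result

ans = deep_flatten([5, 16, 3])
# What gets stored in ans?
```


deep_flatten([5, 16, 3])
Processing each element:
  5 is not a list -> append 5
  16 is not a list -> append 16
  3 is not a list -> append 3
= [5, 16, 3]


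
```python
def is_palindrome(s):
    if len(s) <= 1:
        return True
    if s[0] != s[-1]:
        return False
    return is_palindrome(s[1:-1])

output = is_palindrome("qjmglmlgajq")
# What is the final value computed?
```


is_palindrome("qjmglmlgajq")
"qjmglmlgajq": s[0]='q' == s[-1]='q' -> is_palindrome("jmglmlgaj")
"jmglmlgaj": s[0]='j' == s[-1]='j' -> is_palindrome("mglmlga")
"mglmlga": s[0]='m' != s[-1]='a' -> False
= False


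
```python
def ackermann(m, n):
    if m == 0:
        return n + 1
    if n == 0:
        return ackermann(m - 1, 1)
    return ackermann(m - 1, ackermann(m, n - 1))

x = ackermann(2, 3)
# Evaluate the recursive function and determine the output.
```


ackermann(2, 3)
= ackermann(1, ackermann(2, 2))
First compute ackermann(2, 2) = 7
= ackermann(1, 7)
= 9


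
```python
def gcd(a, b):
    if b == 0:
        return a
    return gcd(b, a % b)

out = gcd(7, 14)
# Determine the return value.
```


gcd(7, 14)
= gcd(14, 7 % 14) = gcd(14, 7)
= gcd(7, 14 % 7) = gcd(7, 0)
b == 0, return a = 7


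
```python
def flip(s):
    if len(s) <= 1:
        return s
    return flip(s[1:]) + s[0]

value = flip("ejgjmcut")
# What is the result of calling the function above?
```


flip("ejgjmcut")
= flip("jgjmcut") + "e"
= flip("gjmcut") + "j" + "e"
= flip("jmcut") + "g" + "j" + "e"
= flip("mcut") + "j" + "g" + "j" + "e"
= flip("cut") + "m" + "j" + "g" + "j" + "e"
= flip("ut") + "c" + "m" + "j" + "g" + "j" + "e"
= flip("t") + "u" + "c" + "m" + "j" + "g" + "j" + "e"
= "t" + "u" + "c" + "m" + "j" + "g" + "j" + "e"
= "tucmjgje"


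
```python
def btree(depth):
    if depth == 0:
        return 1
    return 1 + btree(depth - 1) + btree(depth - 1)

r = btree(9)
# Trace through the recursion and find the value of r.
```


btree(9)
= 1 + btree(8) + btree(8)
= 1 + 2 * btree(8)
btree(k) = 2^(k+1) - 1
btree(0) = 1
btree(1) = 3
btree(2) = 7
btree(3) = 15
btree(4) = 31
btree(9) = 2^10 - 1 = 1023


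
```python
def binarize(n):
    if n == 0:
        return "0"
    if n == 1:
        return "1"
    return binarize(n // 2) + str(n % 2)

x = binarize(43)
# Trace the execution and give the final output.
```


binarize(43)
= binarize(21) + "1"
= binarize(10) + "1" + "1"
= binarize(5) + "0" + "1" + "1"
= binarize(2) + "1" + "0" + "1" + "1"
= binarize(1) + "0" + "1" + "0" + "1" + "1"
= "1" + "0" + "1" + "0" + "1" + "1"
= "101011"


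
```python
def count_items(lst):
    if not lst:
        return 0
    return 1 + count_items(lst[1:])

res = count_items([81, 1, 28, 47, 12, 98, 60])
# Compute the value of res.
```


count_items([81, 1, 28, 47, 12, 98, 60])
= 1 + count_items([1, 28, 47, 12, 98, 60])
= 1 + 1 + count_items([28, 47, 12, 98, 60])
= 1 + 1 + 1 + count_items([47, 12, 98, 60])
= 1 + 1 + 1 + 1 + count_items([12, 98, 60])
= 1 + 1 + 1 + 1 + 1 + count_items([98, 60])
= 1 + 1 + 1 + 1 + 1 + 1 + count_items([60])
= 1 + 1 + 1 + 1 + 1 + 1 + 1 + count_items([])
= 1 + 1 + 1 + 1 + 1 + 1 + 1 + 0
= 7


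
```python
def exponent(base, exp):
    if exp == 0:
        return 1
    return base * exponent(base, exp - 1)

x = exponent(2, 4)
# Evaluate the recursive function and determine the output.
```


exponent(2, 4)
= 2 * exponent(2, 3)
= 2 * 2 * exponent(2, 2)
= 2 * 2 * 2 * exponent(2, 1)
= 2 * 2 * 2 * 2 * exponent(2, 0)
= 2 * 2 * 2 * 2 * 1
= 16


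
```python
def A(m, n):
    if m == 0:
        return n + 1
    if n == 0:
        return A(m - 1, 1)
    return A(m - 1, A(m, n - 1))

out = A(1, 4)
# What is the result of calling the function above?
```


A(1, 4)
= A(0, A(1, 3))
First compute A(1, 3) = 5
= A(0, 5)
= 6


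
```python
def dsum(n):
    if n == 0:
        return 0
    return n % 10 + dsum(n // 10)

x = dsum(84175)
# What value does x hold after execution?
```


dsum(84175)
= 5 + dsum(8417)
= 5 + 7 + dsum(841)
= 5 + 7 + 1 + dsum(84)
= 5 + 7 + 1 + 4 + dsum(8)
= 5 + 7 + 1 + 4 + 8 + dsum(0)
= 5 + 7 + 1 + 4 + 8 + 0
= 25


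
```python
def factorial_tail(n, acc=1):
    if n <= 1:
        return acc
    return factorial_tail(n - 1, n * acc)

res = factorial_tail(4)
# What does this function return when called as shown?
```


factorial_tail(4, 1)
= factorial_tail(3, 4 * 1) = factorial_tail(3, 4)
= factorial_tail(2, 3 * 4) = factorial_tail(2, 12)
= factorial_tail(1, 2 * 12) = factorial_tail(1, 24)
n <= 1, return acc = 24


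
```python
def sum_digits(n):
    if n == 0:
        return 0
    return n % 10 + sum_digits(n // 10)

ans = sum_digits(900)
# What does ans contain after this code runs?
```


sum_digits(900)
= 0 + sum_digits(90)
= 0 + 0 + sum_digits(9)
= 0 + 0 + 9 + sum_digits(0)
= 0 + 0 + 9 + 0
= 9


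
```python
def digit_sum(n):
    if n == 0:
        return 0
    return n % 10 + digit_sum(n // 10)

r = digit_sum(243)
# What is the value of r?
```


digit_sum(243)
= 3 + digit_sum(24)
= 3 + 4 + digit_sum(2)
= 3 + 4 + 2 + digit_sum(0)
= 3 + 4 + 2 + 0
= 9


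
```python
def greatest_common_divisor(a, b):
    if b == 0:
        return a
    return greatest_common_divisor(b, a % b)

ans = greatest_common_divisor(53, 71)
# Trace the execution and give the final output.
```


greatest_common_divisor(53, 71)
= greatest_common_divisor(71, 53 % 71) = greatest_common_divisor(71, 53)
= greatest_common_divisor(53, 71 % 53) = greatest_common_divisor(53, 18)
= greatest_common_divisor(18, 53 % 18) = greatest_common_divisor(18, 17)
= greatest_common_divisor(17, 18 % 17) = greatest_common_divisor(17, 1)
= greatest_common_divisor(1, 17 % 1) = greatest_common_divisor(1, 0)
b == 0, return a = 1


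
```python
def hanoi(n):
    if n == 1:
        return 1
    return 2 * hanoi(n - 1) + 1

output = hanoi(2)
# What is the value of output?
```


hanoi(2)
= 2 * hanoi(1) + 1
Now compute bottom-up:
hanoi(1) = 1
hanoi(2) = 2 * 1 + 1 = 3
= 3


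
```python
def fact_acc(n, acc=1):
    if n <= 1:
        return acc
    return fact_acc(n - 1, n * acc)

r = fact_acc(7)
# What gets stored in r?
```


fact_acc(7, 1)
= fact_acc(6, 7 * 1) = fact_acc(6, 7)
= fact_acc(5, 6 * 7) = fact_acc(5, 42)
= fact_acc(4, 5 * 42) = fact_acc(4, 210)
= fact_acc(3, 4 * 210) = fact_acc(3, 840)
= fact_acc(2, 3 * 840) = fact_acc(2, 2520)
= fact_acc(1, 2 * 2520) = fact_acc(1, 5040)
n <= 1, return acc = 5040


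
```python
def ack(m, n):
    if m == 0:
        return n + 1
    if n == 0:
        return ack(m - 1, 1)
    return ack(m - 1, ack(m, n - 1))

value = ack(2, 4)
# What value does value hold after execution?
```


ack(2, 4)
= ack(1, ack(2, 3))
First compute ack(2, 3) = 9
= ack(1, 9)
= 11


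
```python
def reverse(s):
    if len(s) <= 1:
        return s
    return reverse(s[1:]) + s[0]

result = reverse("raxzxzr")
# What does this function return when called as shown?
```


reverse("raxzxzr")
= reverse("axzxzr") + "r"
= reverse("xzxzr") + "a" + "r"
= reverse("zxzr") + "x" + "a" + "r"
= reverse("xzr") + "z" + "x" + "a" + "r"
= reverse("zr") + "x" + "z" + "x" + "a" + "r"
= reverse("r") + "z" + "x" + "z" + "x" + "a" + "r"
= "r" + "z" + "x" + "z" + "x" + "a" + "r"
= "rzxzxar"


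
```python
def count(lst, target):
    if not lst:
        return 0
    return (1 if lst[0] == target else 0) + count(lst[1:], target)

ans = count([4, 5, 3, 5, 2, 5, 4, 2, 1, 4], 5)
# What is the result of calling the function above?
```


count([4, 5, 3, 5, 2, 5, 4, 2, 1, 4], 5)
lst[0]=4 != 5: 0 + count([5, 3, 5, 2, 5, 4, 2, 1, 4], 5)
lst[0]=5 == 5: 1 + count([3, 5, 2, 5, 4, 2, 1, 4], 5)
lst[0]=3 != 5: 0 + count([5, 2, 5, 4, 2, 1, 4], 5)
lst[0]=5 == 5: 1 + count([2, 5, 4, 2, 1, 4], 5)
lst[0]=2 != 5: 0 + count([5, 4, 2, 1, 4], 5)
lst[0]=5 == 5: 1 + count([4, 2, 1, 4], 5)
lst[0]=4 != 5: 0 + count([2, 1, 4], 5)
lst[0]=2 != 5: 0 + count([1, 4], 5)
lst[0]=1 != 5: 0 + count([4], 5)
lst[0]=4 != 5: 0 + count([], 5)
= 3


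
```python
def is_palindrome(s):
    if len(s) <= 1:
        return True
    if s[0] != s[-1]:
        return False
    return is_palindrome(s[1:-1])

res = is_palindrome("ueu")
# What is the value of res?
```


is_palindrome("ueu")
"ueu": s[0]='u' == s[-1]='u' -> is_palindrome("e")
"e": len <= 1 -> True
= True


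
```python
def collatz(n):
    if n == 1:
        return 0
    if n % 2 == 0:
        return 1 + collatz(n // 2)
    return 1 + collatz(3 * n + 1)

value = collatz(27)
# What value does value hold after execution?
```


collatz(27)
27 is odd -> 3*27+1 = 82 -> collatz(82)
82 is even -> collatz(41)
41 is odd -> 3*41+1 = 124 -> collatz(124)
124 is even -> collatz(62)
62 is even -> collatz(31)
31 is odd -> 3*31+1 = 94 -> collatz(94)
94 is even -> collatz(47)
47 is odd -> 3*47+1 = 142 -> collatz(142)
142 is even -> collatz(71)
71 is odd -> 3*71+1 = 214 -> collatz(214)
214 is even -> collatz(107)
107 is odd -> 3*107+1 = 322 -> collatz(322)
322 is even -> collatz(161)
161 is odd -> 3*161+1 = 484 -> collatz(484)
484 is even -> collatz(242)
242 is even -> collatz(121)
121 is odd -> 3*121+1 = 364 -> collatz(364)
364 is even -> collatz(182)
182 is even -> collatz(91)
91 is odd -> 3*91+1 = 274 -> collatz(274)
274 is even -> collatz(137)
137 is odd -> 3*137+1 = 412 -> collatz(412)
412 is even -> collatz(206)
206 is even -> collatz(103)
103 is odd -> 3*103+1 = 310 -> collatz(310)
310 is even -> collatz(155)
155 is odd -> 3*155+1 = 466 -> collatz(466)
466 is even -> collatz(233)
233 is odd -> 3*233+1 = 700 -> collatz(700)
700 is even -> collatz(350)
350 is even -> collatz(175)
175 is odd -> 3*175+1 = 526 -> collatz(526)
526 is even -> collatz(263)
263 is odd -> 3*263+1 = 790 -> collatz(790)
790 is even -> collatz(395)
395 is odd -> 3*395+1 = 1186 -> collatz(1186)
1186 is even -> collatz(593)
593 is odd -> 3*593+1 = 1780 -> collatz(1780)
1780 is even -> collatz(890)
890 is even -> collatz(445)
445 is odd -> 3*445+1 = 1336 -> collatz(1336)
1336 is even -> collatz(668)
668 is even -> collatz(334)
334 is even -> collatz(167)
167 is odd -> 3*167+1 = 502 -> collatz(502)
502 is even -> collatz(251)
251 is odd -> 3*251+1 = 754 -> collatz(754)
754 is even -> collatz(377)
377 is odd -> 3*377+1 = 1132 -> collatz(1132)
1132 is even -> collatz(566)
566 is even -> collatz(283)
283 is odd -> 3*283+1 = 850 -> collatz(850)
850 is even -> collatz(425)
425 is odd -> 3*425+1 = 1276 -> collatz(1276)
1276 is even -> collatz(638)
638 is even -> collatz(319)
319 is odd -> 3*319+1 = 958 -> collatz(958)
958 is even -> collatz(479)
479 is odd -> 3*479+1 = 1438 -> collatz(1438)
1438 is even -> collatz(719)
719 is odd -> 3*719+1 = 2158 -> collatz(2158)
2158 is even -> collatz(1079)
1079 is odd -> 3*1079+1 = 3238 -> collatz(3238)
3238 is even -> collatz(1619)
1619 is odd -> 3*1619+1 = 4858 -> collatz(4858)
4858 is even -> collatz(2429)
2429 is odd -> 3*2429+1 = 7288 -> collatz(7288)
7288 is even -> collatz(3644)
3644 is even -> collatz(1822)
1822 is even -> collatz(911)
911 is odd -> 3*911+1 = 2734 -> collatz(2734)
2734 is even -> collatz(1367)
1367 is odd -> 3*1367+1 = 4102 -> collatz(4102)
4102 is even -> collatz(2051)
2051 is odd -> 3*2051+1 = 6154 -> collatz(6154)
6154 is even -> collatz(3077)
3077 is odd -> 3*3077+1 = 9232 -> collatz(9232)
9232 is even -> collatz(4616)
4616 is even -> collatz(2308)
2308 is even -> collatz(1154)
1154 is even -> collatz(577)
577 is odd -> 3*577+1 = 1732 -> collatz(1732)
1732 is even -> collatz(866)
866 is even -> collatz(433)
433 is odd -> 3*433+1 = 1300 -> collatz(1300)
1300 is even -> collatz(650)
650 is even -> collatz(325)
325 is odd -> 3*325+1 = 976 -> collatz(976)
976 is even -> collatz(488)
488 is even -> collatz(244)
244 is even -> collatz(122)
122 is even -> collatz(61)
61 is odd -> 3*61+1 = 184 -> collatz(184)
184 is even -> collatz(92)
92 is even -> collatz(46)
46 is even -> collatz(23)
23 is odd -> 3*23+1 = 70 -> collatz(70)
70 is even -> collatz(35)
35 is odd -> 3*35+1 = 106 -> collatz(106)
106 is even -> collatz(53)
53 is odd -> 3*53+1 = 160 -> collatz(160)
160 is even -> collatz(80)
80 is even -> collatz(40)
40 is even -> collatz(20)
20 is even -> collatz(10)
10 is even -> collatz(5)
5 is odd -> 3*5+1 = 16 -> collatz(16)
16 is even -> collatz(8)
8 is even -> collatz(4)
4 is even -> collatz(2)
2 is even -> collatz(1)
Reached 1 after 111 steps
= 111


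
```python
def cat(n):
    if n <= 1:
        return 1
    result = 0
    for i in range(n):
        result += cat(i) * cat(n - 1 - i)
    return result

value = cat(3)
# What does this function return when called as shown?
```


cat(3)
= sum of cat(i) * cat(3-1-i) for i in 0..2
First compute sub-values bottom-up:
  cat(0) = 1, cat(1) = 1
  cat(2) = 1*1 + 1*1 = 2
Now cat(3):
  cat(0)*cat(2) = 1*2 = 2
  cat(1)*cat(1) = 1*1 = 1
  cat(2)*cat(0) = 2*1 = 2
= 2 + 1 + 2
= 5


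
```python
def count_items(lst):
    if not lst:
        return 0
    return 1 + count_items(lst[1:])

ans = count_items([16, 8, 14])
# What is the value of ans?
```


count_items([16, 8, 14])
= 1 + count_items([8, 14])
= 1 + 1 + count_items([14])
= 1 + 1 + 1 + count_items([])
= 1 + 1 + 1 + 0
= 3


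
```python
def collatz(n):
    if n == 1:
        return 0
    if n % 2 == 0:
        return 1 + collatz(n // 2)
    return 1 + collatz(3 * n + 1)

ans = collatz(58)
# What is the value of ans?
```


collatz(58)
58 is even -> collatz(29)
29 is odd -> 3*29+1 = 88 -> collatz(88)
88 is even -> collatz(44)
44 is even -> collatz(22)
22 is even -> collatz(11)
11 is odd -> 3*11+1 = 34 -> collatz(34)
34 is even -> collatz(17)
17 is odd -> 3*17+1 = 52 -> collatz(52)
52 is even -> collatz(26)
26 is even -> collatz(13)
13 is odd -> 3*13+1 = 40 -> collatz(40)
40 is even -> collatz(20)
20 is even -> collatz(10)
10 is even -> collatz(5)
5 is odd -> 3*5+1 = 16 -> collatz(16)
16 is even -> collatz(8)
8 is even -> collatz(4)
4 is even -> collatz(2)
2 is even -> collatz(1)
Reached 1 after 19 steps
= 19


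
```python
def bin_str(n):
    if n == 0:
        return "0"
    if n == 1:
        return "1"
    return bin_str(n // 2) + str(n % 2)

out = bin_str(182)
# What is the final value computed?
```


bin_str(182)
= bin_str(91) + "0"
= bin_str(45) + "1" + "0"
= bin_str(22) + "1" + "1" + "0"
= bin_str(11) + "0" + "1" + "1" + "0"
= bin_str(5) + "1" + "0" + "1" + "1" + "0"
= bin_str(2) + "1" + "1" + "0" + "1" + "1" + "0"
= bin_str(1) + "0" + "1" + "1" + "0" + "1" + "1" + "0"
= "1" + "0" + "1" + "1" + "0" + "1" + "1" + "0"
= "10110110"


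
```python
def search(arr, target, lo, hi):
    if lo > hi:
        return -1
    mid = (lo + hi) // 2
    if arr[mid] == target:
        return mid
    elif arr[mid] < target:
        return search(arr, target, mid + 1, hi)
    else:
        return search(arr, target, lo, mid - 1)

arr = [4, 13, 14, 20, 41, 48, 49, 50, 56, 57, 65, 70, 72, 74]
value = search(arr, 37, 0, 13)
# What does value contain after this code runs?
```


search(arr, 37, 0, 13)
lo=0, hi=13, mid=6, arr[mid]=49
49 > 37, search left half
lo=0, hi=5, mid=2, arr[mid]=14
14 < 37, search right half
lo=3, hi=5, mid=4, arr[mid]=41
41 > 37, search left half
lo=3, hi=3, mid=3, arr[mid]=20
20 < 37, search right half
lo > hi, target not found, return -1
= -1


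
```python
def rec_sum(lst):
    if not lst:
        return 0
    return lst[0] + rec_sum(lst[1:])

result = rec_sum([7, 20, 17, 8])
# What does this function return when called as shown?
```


rec_sum([7, 20, 17, 8])
= 7 + rec_sum([20, 17, 8])
= 7 + 20 + rec_sum([17, 8])
= 7 + 20 + 17 + rec_sum([8])
= 7 + 20 + 17 + 8 + rec_sum([])
= 7 + 20 + 17 + 8 + 0
= 52


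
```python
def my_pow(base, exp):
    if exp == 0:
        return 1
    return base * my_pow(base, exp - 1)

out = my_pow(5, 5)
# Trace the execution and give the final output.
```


my_pow(5, 5)
= 5 * my_pow(5, 4)
= 5 * 5 * my_pow(5, 3)
= 5 * 5 * 5 * my_pow(5, 2)
= 5 * 5 * 5 * 5 * my_pow(5, 1)
= 5 * 5 * 5 * 5 * 5 * my_pow(5, 0)
= 5 * 5 * 5 * 5 * 5 * 1
= 3125


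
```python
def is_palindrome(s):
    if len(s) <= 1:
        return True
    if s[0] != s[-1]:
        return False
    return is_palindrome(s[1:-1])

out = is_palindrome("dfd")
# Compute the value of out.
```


is_palindrome("dfd")
"dfd": s[0]='d' == s[-1]='d' -> is_palindrome("f")
"f": len <= 1 -> True
= True


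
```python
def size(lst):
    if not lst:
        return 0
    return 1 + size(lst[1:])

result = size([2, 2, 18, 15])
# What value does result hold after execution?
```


size([2, 2, 18, 15])
= 1 + size([2, 18, 15])
= 1 + 1 + size([18, 15])
= 1 + 1 + 1 + size([15])
= 1 + 1 + 1 + 1 + size([])
= 1 + 1 + 1 + 1 + 0
= 4


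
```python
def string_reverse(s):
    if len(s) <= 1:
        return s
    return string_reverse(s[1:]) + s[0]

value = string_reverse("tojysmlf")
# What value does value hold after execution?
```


string_reverse("tojysmlf")
= string_reverse("ojysmlf") + "t"
= string_reverse("jysmlf") + "o" + "t"
= string_reverse("ysmlf") + "j" + "o" + "t"
= string_reverse("smlf") + "y" + "j" + "o" + "t"
= string_reverse("mlf") + "s" + "y" + "j" + "o" + "t"
= string_reverse("lf") + "m" + "s" + "y" + "j" + "o" + "t"
= string_reverse("f") + "l" + "m" + "s" + "y" + "j" + "o" + "t"
= "f" + "l" + "m" + "s" + "y" + "j" + "o" + "t"
= "flmsyjot"
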